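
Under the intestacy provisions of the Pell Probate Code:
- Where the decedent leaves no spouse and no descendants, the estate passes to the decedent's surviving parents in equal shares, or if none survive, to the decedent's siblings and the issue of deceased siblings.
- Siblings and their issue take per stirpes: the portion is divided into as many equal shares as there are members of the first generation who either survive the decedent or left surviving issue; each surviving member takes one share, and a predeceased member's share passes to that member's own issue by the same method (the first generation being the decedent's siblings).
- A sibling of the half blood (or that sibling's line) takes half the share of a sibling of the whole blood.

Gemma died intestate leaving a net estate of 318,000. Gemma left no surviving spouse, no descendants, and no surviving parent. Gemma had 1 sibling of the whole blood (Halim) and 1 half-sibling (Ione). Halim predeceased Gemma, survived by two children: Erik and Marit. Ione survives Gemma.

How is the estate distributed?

The entire 318,000 passes to the siblings and their issue.
Counting each half-blood sibling's line as half a unit, there are 3/2 units in 318,000, so one unit is 212,000. Whole-blood lines (Halim) take 212,000 each; half-blood lines (Ione) take 106,000 each.
Halim's share (212,000) is divided into 2 shares of 106,000: Erik and Marit each take 106,000.

Erik: 106,000; Marit: 106,000; Ione: 106,000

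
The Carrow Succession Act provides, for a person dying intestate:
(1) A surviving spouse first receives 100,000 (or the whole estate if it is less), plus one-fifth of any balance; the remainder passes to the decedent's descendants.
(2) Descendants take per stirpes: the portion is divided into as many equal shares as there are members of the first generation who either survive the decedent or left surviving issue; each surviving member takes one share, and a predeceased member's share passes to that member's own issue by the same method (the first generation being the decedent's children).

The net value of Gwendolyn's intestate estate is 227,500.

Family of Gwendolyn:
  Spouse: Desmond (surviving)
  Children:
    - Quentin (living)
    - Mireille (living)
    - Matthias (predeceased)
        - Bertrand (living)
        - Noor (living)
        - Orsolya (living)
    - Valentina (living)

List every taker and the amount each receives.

Desmond: 125,500; Quentin: 25,500; Mireille: 25,500; Bertrand: 8,500; Noor: 8,500; Orsolya: 8,500; Valentina: 25,500

Desmond first takes 100,000, leaving a balance of 127,500. Desmond then takes one-fifth of the balance (25,500), for a total of 125,500. The remaining 102,000 passes to the descendants.
The descendants' portion (102,000) is divided into 4 shares of 25,500: Quentin, Mireille, and Valentina each take 25,500; Matthias's 25,500 share passes to Matthias's issue.
Matthias's share (25,500) is divided into 3 shares of 8,500: Bertrand, Noor, and Orsolya each take 8,500.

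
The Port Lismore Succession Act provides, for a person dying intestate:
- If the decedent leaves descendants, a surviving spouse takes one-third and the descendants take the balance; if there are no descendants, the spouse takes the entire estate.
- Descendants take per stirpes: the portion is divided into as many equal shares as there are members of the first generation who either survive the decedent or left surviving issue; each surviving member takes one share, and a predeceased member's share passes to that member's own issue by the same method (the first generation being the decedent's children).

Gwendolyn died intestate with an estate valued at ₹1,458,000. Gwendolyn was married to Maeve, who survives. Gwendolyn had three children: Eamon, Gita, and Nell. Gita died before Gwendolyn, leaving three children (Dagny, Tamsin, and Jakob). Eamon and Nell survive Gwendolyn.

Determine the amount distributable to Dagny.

Maeve takes one-third of ₹1,458,000 = ₹486,000. The remaining ₹972,000 passes to the descendants.
The descendants' portion (₹972,000) is divided into 3 shares of ₹324,000: Eamon and Nell each take ₹324,000; Gita's ₹324,000 share passes to Gita's issue.
Gita's share (₹324,000) is divided into 3 shares of ₹108,000: Dagny, Tamsin, and Jakob each take ₹108,000.

Dagny receives ₹108,000.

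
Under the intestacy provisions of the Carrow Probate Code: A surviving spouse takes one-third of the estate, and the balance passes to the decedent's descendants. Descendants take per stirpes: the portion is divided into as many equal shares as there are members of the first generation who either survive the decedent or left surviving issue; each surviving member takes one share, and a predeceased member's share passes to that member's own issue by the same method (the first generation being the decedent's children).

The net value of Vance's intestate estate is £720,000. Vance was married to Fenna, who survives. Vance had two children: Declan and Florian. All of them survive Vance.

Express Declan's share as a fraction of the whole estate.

Fenna takes one-third of £720,000 = £240,000. The remaining £480,000 passes to the descendants.
The descendants' portion (£480,000) is divided into 2 shares of £240,000: Declan and Florian each take £240,000.

Declan receives 1/3 of the estate.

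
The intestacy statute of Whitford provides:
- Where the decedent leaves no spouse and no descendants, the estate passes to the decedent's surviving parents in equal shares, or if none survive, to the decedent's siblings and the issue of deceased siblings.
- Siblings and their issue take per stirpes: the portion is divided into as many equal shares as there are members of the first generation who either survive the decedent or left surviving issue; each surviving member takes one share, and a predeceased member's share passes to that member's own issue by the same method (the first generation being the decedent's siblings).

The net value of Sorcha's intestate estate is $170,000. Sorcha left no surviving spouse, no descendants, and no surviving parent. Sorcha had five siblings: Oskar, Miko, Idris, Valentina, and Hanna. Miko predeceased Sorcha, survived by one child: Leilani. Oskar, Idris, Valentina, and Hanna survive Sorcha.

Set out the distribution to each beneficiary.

Oskar: $34,000; Leilani: $34,000; Idris: $34,000; Valentina: $34,000; Hanna: $34,000

The entire $170,000 passes to the siblings and their issue.
That amount ($170,000) is divided into 5 shares of $34,000: Oskar, Idris, Valentina, and Hanna each take $34,000; Miko's $34,000 share passes to Miko's issue.
Miko's share ($34,000) passes entirely to Leilani.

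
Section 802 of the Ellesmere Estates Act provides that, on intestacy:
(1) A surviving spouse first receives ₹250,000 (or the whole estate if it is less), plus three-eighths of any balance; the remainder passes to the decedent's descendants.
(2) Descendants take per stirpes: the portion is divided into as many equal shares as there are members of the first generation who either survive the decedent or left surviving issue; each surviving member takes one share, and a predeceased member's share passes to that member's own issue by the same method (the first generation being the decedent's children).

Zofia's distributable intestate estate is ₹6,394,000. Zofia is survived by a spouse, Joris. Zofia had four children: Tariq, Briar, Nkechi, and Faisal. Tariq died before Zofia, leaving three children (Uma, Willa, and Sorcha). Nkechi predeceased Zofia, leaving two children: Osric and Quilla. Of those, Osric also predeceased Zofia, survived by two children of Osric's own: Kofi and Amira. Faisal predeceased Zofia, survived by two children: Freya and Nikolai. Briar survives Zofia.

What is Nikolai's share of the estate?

Nikolai receives ₹480,000.

Joris first takes ₹250,000, leaving a balance of ₹6,144,000. Joris then takes three-eighths of the balance (₹2,304,000), for a total of ₹2,554,000. The remaining ₹3,840,000 passes to the descendants.
The descendants' portion (₹3,840,000) is divided into 4 shares of ₹960,000: Briar takes ₹960,000; Tariq's ₹960,000 share passes to Tariq's issue; Nkechi's ₹960,000 share passes to Nkechi's issue; Faisal's ₹960,000 share passes to Faisal's issue.
Tariq's share (₹960,000) is divided into 3 shares of ₹320,000: Uma, Willa, and Sorcha each take ₹320,000.
Nkechi's share (₹960,000) is divided into 2 shares of ₹480,000: Quilla takes ₹480,000; Osric's ₹480,000 share passes to Osric's issue.
Osric's share (₹480,000) is divided into 2 shares of ₹240,000: Kofi and Amira each take ₹240,000.
Faisal's share (₹960,000) is divided into 2 shares of ₹480,000: Freya and Nikolai each take ₹480,000.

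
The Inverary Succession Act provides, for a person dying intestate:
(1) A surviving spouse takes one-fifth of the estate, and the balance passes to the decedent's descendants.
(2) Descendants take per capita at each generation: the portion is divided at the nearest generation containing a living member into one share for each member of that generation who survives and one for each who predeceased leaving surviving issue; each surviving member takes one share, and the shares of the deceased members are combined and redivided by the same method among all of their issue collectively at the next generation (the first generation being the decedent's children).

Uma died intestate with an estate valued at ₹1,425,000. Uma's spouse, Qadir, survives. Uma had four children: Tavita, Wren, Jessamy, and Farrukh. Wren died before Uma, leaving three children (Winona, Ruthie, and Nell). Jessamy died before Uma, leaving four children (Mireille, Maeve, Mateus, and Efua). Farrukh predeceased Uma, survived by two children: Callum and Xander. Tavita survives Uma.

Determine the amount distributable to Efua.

Qadir takes one-fifth of ₹1,425,000 = ₹285,000. The remaining ₹1,140,000 passes to the descendants.
The descendants' portion (₹1,140,000) is divided at the children's generation into 4 shares of ₹285,000. Tavita takes ₹285,000. The 3 shares of the deceased (Wren, Jessamy, and Farrukh) are combined into a pool of ₹855,000.
That pool (₹855,000) is divided at the grandchildren's generation equally among Winona, Ruthie, Nell, Mireille, Maeve, Mateus, Efua, Callum, and Xander: ₹95,000 each.

Efua receives ₹95,000.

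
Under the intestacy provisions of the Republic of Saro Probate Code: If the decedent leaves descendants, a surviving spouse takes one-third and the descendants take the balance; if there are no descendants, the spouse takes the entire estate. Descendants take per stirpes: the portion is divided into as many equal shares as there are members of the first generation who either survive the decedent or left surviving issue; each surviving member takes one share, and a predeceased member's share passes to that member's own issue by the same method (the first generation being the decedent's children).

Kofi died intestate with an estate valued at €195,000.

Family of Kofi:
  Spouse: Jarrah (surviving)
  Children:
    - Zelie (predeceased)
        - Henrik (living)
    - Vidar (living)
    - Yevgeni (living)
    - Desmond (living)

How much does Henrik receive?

Jarrah takes one-third of €195,000 = €65,000. The remaining €130,000 passes to the descendants.
The descendants' portion (€130,000) is divided into 4 shares of €32,500: Vidar, Yevgeni, and Desmond each take €32,500; Zelie's €32,500 share passes to Zelie's issue.
Zelie's share (€32,500) passes entirely to Henrik.

Henrik receives €32,500.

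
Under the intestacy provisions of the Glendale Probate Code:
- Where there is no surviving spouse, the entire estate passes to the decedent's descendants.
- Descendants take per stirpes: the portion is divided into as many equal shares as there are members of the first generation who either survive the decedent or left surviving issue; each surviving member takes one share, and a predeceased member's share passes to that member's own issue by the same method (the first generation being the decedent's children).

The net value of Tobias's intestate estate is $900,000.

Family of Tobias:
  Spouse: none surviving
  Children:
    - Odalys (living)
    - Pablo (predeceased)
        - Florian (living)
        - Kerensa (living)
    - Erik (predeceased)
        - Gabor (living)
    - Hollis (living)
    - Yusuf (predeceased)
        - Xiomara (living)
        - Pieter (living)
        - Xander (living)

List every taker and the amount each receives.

The entire $900,000 passes to the descendants.
That amount ($900,000) is divided into 5 shares of $180,000: Odalys and Hollis each take $180,000; Pablo's $180,000 share passes to Pablo's issue; Erik's $180,000 share passes to Erik's issue; Yusuf's $180,000 share passes to Yusuf's issue.
Pablo's share ($180,000) is divided into 2 shares of $90,000: Florian and Kerensa each take $90,000.
Erik's share ($180,000) passes entirely to Gabor.
Yusuf's share ($180,000) is divided into 3 shares of $60,000: Xiomara, Pieter, and Xander each take $60,000.

Odalys: $180,000; Florian: $90,000; Kerensa: $90,000; Gabor: $180,000; Hollis: $180,000; Xiomara: $60,000; Pieter: $60,000; Xander: $60,000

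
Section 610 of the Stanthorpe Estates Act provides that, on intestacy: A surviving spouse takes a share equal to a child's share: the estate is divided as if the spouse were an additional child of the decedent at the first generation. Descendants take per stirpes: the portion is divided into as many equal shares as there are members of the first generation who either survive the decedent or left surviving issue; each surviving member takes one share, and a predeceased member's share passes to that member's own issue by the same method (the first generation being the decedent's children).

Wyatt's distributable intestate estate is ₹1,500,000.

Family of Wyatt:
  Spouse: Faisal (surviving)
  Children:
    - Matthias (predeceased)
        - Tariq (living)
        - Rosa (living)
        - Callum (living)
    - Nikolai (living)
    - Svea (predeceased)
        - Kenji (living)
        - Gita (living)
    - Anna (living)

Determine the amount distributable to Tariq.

Tariq receives ₹100,000.

The spouse counts as an additional share at the children's level, so there are 5 primary shares of ₹300,000. Faisal takes one such share (₹300,000).
The children's combined portion (₹1,200,000) is divided into 4 shares of ₹300,000: Nikolai and Anna each take ₹300,000; Matthias's ₹300,000 share passes to Matthias's issue; Svea's ₹300,000 share passes to Svea's issue.
Matthias's share (₹300,000) is divided into 3 shares of ₹100,000: Tariq, Rosa, and Callum each take ₹100,000.
Svea's share (₹300,000) is divided into 2 shares of ₹150,000: Kenji and Gita each take ₹150,000.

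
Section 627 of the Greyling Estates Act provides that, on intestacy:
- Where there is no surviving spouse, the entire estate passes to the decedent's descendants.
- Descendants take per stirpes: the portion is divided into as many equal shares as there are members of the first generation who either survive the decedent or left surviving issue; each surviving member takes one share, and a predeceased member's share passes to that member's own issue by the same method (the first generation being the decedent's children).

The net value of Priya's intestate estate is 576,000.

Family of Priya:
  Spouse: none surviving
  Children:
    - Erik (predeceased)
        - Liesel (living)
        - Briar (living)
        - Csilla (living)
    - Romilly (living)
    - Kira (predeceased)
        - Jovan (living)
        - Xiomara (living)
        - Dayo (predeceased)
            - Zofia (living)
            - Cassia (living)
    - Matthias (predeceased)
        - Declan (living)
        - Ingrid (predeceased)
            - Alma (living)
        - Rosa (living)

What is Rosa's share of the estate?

Rosa receives 48,000.

The entire 576,000 passes to the descendants.
That amount (576,000) is divided into 4 shares of 144,000: Romilly takes 144,000; Erik's 144,000 share passes to Erik's issue; Kira's 144,000 share passes to Kira's issue; Matthias's 144,000 share passes to Matthias's issue.
Erik's share (144,000) is divided into 3 shares of 48,000: Liesel, Briar, and Csilla each take 48,000.
Kira's share (144,000) is divided into 3 shares of 48,000: Jovan and Xiomara each take 48,000; Dayo's 48,000 share passes to Dayo's issue.
Dayo's share (48,000) is divided into 2 shares of 24,000: Zofia and Cassia each take 24,000.
Matthias's share (144,000) is divided into 3 shares of 48,000: Declan and Rosa each take 48,000; Ingrid's 48,000 share passes to Ingrid's issue.
Ingrid's share (48,000) passes entirely to Alma.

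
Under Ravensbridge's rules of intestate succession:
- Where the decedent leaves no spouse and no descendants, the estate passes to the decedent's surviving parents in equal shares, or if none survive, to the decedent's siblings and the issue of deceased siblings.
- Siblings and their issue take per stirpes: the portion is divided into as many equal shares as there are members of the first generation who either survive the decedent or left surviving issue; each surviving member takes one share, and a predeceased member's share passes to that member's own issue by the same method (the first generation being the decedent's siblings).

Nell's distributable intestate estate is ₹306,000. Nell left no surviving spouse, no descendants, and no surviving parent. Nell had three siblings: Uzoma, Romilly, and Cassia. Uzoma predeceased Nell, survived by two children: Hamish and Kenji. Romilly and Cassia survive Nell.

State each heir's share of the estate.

The entire ₹306,000 passes to the siblings and their issue.
That amount (₹306,000) is divided into 3 shares of ₹102,000: Romilly and Cassia each take ₹102,000; Uzoma's ₹102,000 share passes to Uzoma's issue.
Uzoma's share (₹102,000) is divided into 2 shares of ₹51,000: Hamish and Kenji each take ₹51,000.

Hamish: ₹51,000; Kenji: ₹51,000; Romilly: ₹102,000; Cassia: ₹102,000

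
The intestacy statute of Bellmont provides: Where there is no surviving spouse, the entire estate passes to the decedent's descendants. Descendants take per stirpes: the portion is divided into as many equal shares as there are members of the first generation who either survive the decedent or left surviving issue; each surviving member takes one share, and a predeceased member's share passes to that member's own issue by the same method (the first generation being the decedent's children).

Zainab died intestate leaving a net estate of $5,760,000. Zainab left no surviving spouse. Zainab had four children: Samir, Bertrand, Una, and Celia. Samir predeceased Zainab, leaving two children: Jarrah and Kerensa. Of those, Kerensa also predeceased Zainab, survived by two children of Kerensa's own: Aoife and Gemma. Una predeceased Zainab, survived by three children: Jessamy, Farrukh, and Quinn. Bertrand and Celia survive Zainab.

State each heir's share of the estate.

Jarrah: $720,000; Aoife: $360,000; Gemma: $360,000; Bertrand: $1,440,000; Jessamy: $480,000; Farrukh: $480,000; Quinn: $480,000; Celia: $1,440,000

The entire $5,760,000 passes to the descendants.
That amount ($5,760,000) is divided into 4 shares of $1,440,000: Bertrand and Celia each take $1,440,000; Samir's $1,440,000 share passes to Samir's issue; Una's $1,440,000 share passes to Una's issue.
Samir's share ($1,440,000) is divided into 2 shares of $720,000: Jarrah takes $720,000; Kerensa's $720,000 share passes to Kerensa's issue.
Kerensa's share ($720,000) is divided into 2 shares of $360,000: Aoife and Gemma each take $360,000.
Una's share ($1,440,000) is divided into 3 shares of $480,000: Jessamy, Farrukh, and Quinn each take $480,000.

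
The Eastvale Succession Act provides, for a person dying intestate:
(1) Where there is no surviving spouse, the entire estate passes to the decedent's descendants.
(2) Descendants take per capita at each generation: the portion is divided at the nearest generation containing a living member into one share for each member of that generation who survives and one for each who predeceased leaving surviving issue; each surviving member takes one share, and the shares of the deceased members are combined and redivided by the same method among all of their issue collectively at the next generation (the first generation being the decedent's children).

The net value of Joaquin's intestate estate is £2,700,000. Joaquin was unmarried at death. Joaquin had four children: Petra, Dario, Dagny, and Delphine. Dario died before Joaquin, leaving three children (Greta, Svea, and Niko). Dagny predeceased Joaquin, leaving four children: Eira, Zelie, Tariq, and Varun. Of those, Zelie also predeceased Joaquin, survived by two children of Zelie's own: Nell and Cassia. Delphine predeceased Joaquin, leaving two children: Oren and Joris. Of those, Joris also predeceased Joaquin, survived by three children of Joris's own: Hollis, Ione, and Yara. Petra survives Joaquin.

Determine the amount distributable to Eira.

Eira receives £225,000.

The entire £2,700,000 passes to the descendants.
That amount (£2,700,000) is divided at the children's generation into 4 shares of £675,000. Petra takes £675,000. The 3 shares of the deceased (Dario, Dagny, and Delphine) are combined into a pool of £2,025,000.
That pool (£2,025,000) is divided at the grandchildren's generation into 9 shares of £225,000. Greta, Svea, Niko, Eira, Tariq, Varun, and Oren each take £225,000. The 2 shares of the deceased (Zelie and Joris) are combined into a pool of £450,000.
That pool (£450,000) is divided at the great-grandchildren's generation equally among Nell, Cassia, Hollis, Ione, and Yara: £90,000 each.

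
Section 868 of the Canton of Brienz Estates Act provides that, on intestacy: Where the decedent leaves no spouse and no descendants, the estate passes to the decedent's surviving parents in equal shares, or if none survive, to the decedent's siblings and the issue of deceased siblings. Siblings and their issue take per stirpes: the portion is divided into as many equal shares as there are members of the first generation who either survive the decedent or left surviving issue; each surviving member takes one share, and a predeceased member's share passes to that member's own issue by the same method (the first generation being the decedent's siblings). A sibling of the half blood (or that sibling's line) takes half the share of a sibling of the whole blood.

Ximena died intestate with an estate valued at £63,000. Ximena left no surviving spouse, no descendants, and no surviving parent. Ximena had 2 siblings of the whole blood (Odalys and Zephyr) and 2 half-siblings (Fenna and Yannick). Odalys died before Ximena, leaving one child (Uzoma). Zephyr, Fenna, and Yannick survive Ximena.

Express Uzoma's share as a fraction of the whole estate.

The entire £63,000 passes to the siblings and their issue.
Counting each half-blood sibling's line as half a unit, there are 3 units in £63,000, so one unit is £21,000. Whole-blood lines (Odalys and Zephyr) take £21,000 each; half-blood lines (Fenna and Yannick) take £10,500 each.
Odalys's share (£21,000) passes entirely to Uzoma.

Uzoma receives 1/3 of the estate.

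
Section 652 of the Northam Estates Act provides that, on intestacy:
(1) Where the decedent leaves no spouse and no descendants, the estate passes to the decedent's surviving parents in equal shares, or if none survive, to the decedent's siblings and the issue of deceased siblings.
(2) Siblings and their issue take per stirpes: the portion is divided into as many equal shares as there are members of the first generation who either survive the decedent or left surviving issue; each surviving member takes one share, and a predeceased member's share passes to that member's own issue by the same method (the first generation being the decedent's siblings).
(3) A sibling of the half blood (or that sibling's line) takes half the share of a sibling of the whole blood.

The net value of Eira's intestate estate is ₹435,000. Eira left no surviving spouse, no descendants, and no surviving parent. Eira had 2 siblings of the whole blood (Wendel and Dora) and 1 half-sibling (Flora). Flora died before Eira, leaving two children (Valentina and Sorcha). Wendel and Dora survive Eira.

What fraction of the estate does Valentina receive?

The entire ₹435,000 passes to the siblings and their issue.
Counting each half-blood sibling's line as half a unit, there are 5/2 units in ₹435,000, so one unit is ₹174,000. Whole-blood lines (Wendel and Dora) take ₹174,000 each; half-blood lines (Flora) take ₹87,000 each.
Flora's share (₹87,000) is divided into 2 shares of ₹43,500: Valentina and Sorcha each take ₹43,500.

Valentina receives 1/10 of the estate.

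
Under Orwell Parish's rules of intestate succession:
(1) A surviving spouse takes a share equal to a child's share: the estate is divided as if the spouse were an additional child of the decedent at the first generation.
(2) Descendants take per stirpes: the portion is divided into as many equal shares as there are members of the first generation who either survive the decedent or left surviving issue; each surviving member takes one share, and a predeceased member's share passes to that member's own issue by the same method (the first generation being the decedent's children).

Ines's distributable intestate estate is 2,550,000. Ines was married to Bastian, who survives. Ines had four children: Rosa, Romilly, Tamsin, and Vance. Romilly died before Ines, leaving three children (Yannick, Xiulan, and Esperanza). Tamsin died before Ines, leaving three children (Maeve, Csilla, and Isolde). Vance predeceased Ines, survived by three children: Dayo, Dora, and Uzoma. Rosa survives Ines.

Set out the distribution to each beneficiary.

The spouse counts as an additional share at the children's level, so there are 5 primary shares of 510,000. Bastian takes one such share (510,000).
The children's combined portion (2,040,000) is divided into 4 shares of 510,000: Rosa takes 510,000; Romilly's 510,000 share passes to Romilly's issue; Tamsin's 510,000 share passes to Tamsin's issue; Vance's 510,000 share passes to Vance's issue.
Romilly's share (510,000) is divided into 3 shares of 170,000: Yannick, Xiulan, and Esperanza each take 170,000.
Tamsin's share (510,000) is divided into 3 shares of 170,000: Maeve, Csilla, and Isolde each take 170,000.
Vance's share (510,000) is divided into 3 shares of 170,000: Dayo, Dora, and Uzoma each take 170,000.

Bastian: 510,000; Rosa: 510,000; Yannick: 170,000; Xiulan: 170,000; Esperanza: 170,000; Maeve: 170,000; Csilla: 170,000; Isolde: 170,000; Dayo: 170,000; Dora: 170,000; Uzoma: 170,000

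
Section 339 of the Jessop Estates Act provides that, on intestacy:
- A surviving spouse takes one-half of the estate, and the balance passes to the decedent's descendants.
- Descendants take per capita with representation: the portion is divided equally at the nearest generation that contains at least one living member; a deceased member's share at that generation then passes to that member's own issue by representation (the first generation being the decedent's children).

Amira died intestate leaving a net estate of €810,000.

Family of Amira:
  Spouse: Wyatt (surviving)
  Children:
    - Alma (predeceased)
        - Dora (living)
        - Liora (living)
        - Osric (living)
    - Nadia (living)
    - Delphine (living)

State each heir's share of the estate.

Wyatt: €405,000; Dora: €45,000; Liora: €45,000; Osric: €45,000; Nadia: €135,000; Delphine: €135,000

Wyatt takes one-half of €810,000 = €405,000. The remaining €405,000 passes to the descendants.
The descendants' portion (€405,000) is divided into 3 shares of €135,000: Nadia and Delphine each take €135,000; Alma's €135,000 share passes to Alma's issue.
Alma's share (€135,000) is divided into 3 shares of €45,000: Dora, Liora, and Osric each take €45,000.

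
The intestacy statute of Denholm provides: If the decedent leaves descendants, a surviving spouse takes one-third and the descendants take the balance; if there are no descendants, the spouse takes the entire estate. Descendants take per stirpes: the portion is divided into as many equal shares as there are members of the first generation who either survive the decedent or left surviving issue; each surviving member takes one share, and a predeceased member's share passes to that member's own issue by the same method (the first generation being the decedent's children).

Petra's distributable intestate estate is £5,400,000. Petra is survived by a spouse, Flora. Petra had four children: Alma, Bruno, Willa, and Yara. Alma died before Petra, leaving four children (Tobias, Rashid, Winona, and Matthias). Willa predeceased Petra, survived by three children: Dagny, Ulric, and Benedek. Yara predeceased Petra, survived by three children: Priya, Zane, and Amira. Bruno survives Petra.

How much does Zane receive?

Zane receives £300,000.

Flora takes one-third of £5,400,000 = £1,800,000. The remaining £3,600,000 passes to the descendants.
The descendants' portion (£3,600,000) is divided into 4 shares of £900,000: Bruno takes £900,000; Alma's £900,000 share passes to Alma's issue; Willa's £900,000 share passes to Willa's issue; Yara's £900,000 share passes to Yara's issue.
Alma's share (£900,000) is divided into 4 shares of £225,000: Tobias, Rashid, Winona, and Matthias each take £225,000.
Willa's share (£900,000) is divided into 3 shares of £300,000: Dagny, Ulric, and Benedek each take £300,000.
Yara's share (£900,000) is divided into 3 shares of £300,000: Priya, Zane, and Amira each take £300,000.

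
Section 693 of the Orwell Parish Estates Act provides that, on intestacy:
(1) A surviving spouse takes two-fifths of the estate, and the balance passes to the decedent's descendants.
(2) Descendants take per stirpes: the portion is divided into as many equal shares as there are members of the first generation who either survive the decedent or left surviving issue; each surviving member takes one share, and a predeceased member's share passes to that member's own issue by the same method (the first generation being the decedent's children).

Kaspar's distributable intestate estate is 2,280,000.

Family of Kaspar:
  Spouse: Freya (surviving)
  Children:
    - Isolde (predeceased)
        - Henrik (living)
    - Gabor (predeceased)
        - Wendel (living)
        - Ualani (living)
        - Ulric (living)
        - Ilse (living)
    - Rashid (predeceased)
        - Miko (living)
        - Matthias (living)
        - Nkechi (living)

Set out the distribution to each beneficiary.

Freya takes two-fifths of 2,280,000 = 912,000. The remaining 1,368,000 passes to the descendants.
The descendants' portion (1,368,000) is divided into 3 shares of 456,000: Isolde's 456,000 share passes to Isolde's issue; Gabor's 456,000 share passes to Gabor's issue; Rashid's 456,000 share passes to Rashid's issue.
Isolde's share (456,000) passes entirely to Henrik.
Gabor's share (456,000) is divided into 4 shares of 114,000: Wendel, Ualani, Ulric, and Ilse each take 114,000.
Rashid's share (456,000) is divided into 3 shares of 152,000: Miko, Matthias, and Nkechi each take 152,000.

Freya: 912,000; Henrik: 456,000; Wendel: 114,000; Ualani: 114,000; Ulric: 114,000; Ilse: 114,000; Miko: 152,000; Matthias: 152,000; Nkechi: 152,000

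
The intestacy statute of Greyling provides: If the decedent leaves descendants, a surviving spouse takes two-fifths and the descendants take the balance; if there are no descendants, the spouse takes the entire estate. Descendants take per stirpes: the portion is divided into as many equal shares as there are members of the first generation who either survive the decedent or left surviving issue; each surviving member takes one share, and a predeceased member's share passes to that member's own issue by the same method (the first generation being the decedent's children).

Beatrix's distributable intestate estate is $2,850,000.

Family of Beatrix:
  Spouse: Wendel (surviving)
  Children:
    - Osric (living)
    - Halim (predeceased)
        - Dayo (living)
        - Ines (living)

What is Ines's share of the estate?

Ines receives $427,500.

Wendel takes two-fifths of $2,850,000 = $1,140,000. The remaining $1,710,000 passes to the descendants.
The descendants' portion ($1,710,000) is divided into 2 shares of $855,000: Osric takes $855,000; Halim's $855,000 share passes to Halim's issue.
Halim's share ($855,000) is divided into 2 shares of $427,500: Dayo and Ines each take $427,500.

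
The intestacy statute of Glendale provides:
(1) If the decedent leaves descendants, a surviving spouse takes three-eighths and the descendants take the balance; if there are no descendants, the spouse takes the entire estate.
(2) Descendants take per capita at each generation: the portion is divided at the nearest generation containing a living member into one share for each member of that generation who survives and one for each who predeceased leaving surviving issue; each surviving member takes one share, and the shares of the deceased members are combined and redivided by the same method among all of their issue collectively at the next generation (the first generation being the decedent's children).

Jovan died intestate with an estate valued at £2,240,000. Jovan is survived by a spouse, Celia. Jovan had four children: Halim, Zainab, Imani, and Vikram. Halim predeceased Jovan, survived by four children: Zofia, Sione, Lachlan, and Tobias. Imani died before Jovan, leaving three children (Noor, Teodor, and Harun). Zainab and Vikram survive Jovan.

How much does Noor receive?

Celia takes three-eighths of £2,240,000 = £840,000. The remaining £1,400,000 passes to the descendants.
The descendants' portion (£1,400,000) is divided at the children's generation into 4 shares of £350,000. Zainab and Vikram each take £350,000. The 2 shares of the deceased (Halim and Imani) are combined into a pool of £700,000.
That pool (£700,000) is divided at the grandchildren's generation equally among Zofia, Sione, Lachlan, Tobias, Noor, Teodor, and Harun: £100,000 each.

Noor receives £100,000.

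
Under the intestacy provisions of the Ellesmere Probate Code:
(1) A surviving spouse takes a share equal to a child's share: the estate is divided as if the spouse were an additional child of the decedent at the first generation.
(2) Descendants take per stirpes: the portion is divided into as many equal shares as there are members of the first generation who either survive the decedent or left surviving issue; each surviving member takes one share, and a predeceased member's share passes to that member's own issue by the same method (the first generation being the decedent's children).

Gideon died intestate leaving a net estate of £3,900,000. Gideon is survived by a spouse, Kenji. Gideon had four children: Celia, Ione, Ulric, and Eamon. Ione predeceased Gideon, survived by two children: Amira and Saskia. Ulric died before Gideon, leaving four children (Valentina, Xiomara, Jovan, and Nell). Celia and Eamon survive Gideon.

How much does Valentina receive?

The spouse counts as an additional share at the children's level, so there are 5 primary shares of £780,000. Kenji takes one such share (£780,000).
The children's combined portion (£3,120,000) is divided into 4 shares of £780,000: Celia and Eamon each take £780,000; Ione's £780,000 share passes to Ione's issue; Ulric's £780,000 share passes to Ulric's issue.
Ione's share (£780,000) is divided into 2 shares of £390,000: Amira and Saskia each take £390,000.
Ulric's share (£780,000) is divided into 4 shares of £195,000: Valentina, Xiomara, Jovan, and Nell each take £195,000.

Valentina receives £195,000.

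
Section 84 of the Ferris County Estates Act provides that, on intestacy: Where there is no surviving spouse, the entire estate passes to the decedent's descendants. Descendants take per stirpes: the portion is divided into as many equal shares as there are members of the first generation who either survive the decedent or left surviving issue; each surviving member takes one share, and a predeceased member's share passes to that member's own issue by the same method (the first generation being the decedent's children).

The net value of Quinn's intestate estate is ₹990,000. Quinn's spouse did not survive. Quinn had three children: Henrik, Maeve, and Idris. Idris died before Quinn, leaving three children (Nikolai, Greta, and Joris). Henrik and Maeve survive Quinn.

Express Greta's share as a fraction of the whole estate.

The entire ₹990,000 passes to the descendants.
That amount (₹990,000) is divided into 3 shares of ₹330,000: Henrik and Maeve each take ₹330,000; Idris's ₹330,000 share passes to Idris's issue.
Idris's share (₹330,000) is divided into 3 shares of ₹110,000: Nikolai, Greta, and Joris each take ₹110,000.

Greta receives 1/9 of the estate.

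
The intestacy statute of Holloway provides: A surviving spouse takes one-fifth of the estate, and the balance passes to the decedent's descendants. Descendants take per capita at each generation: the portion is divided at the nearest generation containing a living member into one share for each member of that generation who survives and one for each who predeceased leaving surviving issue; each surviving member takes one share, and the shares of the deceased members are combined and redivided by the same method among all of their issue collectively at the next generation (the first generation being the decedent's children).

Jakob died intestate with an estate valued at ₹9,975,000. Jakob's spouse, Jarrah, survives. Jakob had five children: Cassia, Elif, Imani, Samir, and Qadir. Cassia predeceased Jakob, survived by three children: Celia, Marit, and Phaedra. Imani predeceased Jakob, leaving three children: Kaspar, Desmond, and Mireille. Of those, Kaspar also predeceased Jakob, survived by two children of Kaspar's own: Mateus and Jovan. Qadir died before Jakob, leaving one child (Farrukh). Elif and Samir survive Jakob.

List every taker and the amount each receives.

Jarrah takes one-fifth of ₹9,975,000 = ₹1,995,000. The remaining ₹7,980,000 passes to the descendants.
The descendants' portion (₹7,980,000) is divided at the children's generation into 5 shares of ₹1,596,000. Elif and Samir each take ₹1,596,000. The 3 shares of the deceased (Cassia, Imani, and Qadir) are combined into a pool of ₹4,788,000.
That pool (₹4,788,000) is divided at the grandchildren's generation into 7 shares of ₹684,000. Celia, Marit, Phaedra, Desmond, Mireille, and Farrukh each take ₹684,000. The remaining share for the deceased Kaspar (₹684,000) is carried to the next generation.
That pool (₹684,000) is divided at the great-grandchildren's generation equally among Mateus and Jovan: ₹342,000 each.

Jarrah: ₹1,995,000; Celia: ₹684,000; Marit: ₹684,000; Phaedra: ₹684,000; Elif: ₹1,596,000; Mateus: ₹342,000; Jovan: ₹342,000; Desmond: ₹684,000; Mireille: ₹684,000; Samir: ₹1,596,000; Farrukh: ₹684,000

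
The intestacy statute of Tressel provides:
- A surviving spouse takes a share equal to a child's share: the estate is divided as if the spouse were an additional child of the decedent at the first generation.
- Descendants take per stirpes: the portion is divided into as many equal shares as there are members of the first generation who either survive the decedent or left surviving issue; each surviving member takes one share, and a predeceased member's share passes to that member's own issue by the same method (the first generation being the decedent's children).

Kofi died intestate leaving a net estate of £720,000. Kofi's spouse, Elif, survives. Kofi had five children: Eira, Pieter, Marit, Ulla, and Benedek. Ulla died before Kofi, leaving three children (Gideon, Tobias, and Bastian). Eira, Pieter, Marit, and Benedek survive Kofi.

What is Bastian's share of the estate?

The spouse counts as an additional share at the children's level, so there are 6 primary shares of £120,000. Elif takes one such share (£120,000).
The children's combined portion (£600,000) is divided into 5 shares of £120,000: Eira, Pieter, Marit, and Benedek each take £120,000; Ulla's £120,000 share passes to Ulla's issue.
Ulla's share (£120,000) is divided into 3 shares of £40,000: Gideon, Tobias, and Bastian each take £40,000.

Bastian receives £40,000.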